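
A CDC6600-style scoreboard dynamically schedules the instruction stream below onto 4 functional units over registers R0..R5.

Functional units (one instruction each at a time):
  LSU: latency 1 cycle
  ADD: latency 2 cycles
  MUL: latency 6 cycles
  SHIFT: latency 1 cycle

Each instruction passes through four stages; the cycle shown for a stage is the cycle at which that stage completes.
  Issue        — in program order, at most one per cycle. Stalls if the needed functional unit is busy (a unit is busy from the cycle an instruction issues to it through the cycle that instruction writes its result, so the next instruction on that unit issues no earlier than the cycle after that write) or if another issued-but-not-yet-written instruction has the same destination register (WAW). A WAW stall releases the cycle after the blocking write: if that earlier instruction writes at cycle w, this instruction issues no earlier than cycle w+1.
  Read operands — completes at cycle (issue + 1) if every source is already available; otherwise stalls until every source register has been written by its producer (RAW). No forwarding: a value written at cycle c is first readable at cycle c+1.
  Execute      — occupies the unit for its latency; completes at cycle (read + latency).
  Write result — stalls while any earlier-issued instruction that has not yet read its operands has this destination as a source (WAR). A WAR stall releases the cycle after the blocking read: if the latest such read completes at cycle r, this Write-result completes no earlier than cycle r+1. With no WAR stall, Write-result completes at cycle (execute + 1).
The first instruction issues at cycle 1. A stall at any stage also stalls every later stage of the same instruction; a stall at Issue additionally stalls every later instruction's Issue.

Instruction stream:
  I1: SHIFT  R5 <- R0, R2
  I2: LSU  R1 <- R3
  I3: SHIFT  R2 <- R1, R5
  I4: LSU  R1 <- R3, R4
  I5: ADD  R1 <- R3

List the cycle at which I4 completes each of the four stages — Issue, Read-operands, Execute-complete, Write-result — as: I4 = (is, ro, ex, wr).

t=1  I1 dispatched to SHIFT
t=2  I1 operands ready | I2 dispatched to LSU
t=3  I1 complete | I2 operands ready
t=4  R5←I1 | I2 complete
t=5  R1←I2 | I3 dispatched to SHIFT
t=6  I3 operands ready | I4 dispatched to LSU
t=7  I3 complete | I4 operands ready
t=8  R2←I3 | I4 complete
t=9  R1←I4
t=10  I5 dispatched to ADD
t=11  I5 operands ready
t=13  I5 complete
t=14  R1←I5

I4 = (6, 7, 8, 9)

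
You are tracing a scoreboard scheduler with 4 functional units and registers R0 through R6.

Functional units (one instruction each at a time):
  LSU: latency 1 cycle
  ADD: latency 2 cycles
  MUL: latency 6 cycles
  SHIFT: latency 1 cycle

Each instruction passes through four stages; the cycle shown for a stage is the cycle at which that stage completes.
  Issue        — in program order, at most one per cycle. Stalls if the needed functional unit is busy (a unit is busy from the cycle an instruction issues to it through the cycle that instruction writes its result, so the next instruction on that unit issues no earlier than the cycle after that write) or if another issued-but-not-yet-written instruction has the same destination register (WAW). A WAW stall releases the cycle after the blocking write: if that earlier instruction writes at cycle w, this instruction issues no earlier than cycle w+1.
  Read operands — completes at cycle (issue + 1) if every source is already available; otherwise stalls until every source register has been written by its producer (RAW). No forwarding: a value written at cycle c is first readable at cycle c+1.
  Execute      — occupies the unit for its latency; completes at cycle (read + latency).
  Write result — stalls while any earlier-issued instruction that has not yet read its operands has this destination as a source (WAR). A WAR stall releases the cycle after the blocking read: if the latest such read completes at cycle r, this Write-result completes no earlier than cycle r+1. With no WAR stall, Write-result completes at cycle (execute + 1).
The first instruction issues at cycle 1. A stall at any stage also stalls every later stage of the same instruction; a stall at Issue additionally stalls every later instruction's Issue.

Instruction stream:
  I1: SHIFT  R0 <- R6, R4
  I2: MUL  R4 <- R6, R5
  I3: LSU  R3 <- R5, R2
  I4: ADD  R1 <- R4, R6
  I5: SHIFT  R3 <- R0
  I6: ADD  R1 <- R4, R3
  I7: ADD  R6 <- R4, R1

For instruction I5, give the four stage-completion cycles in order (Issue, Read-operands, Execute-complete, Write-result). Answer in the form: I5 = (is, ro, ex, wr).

  I1 | 1 | 2 | 3 | 4
  I2 | 2 | 3 | 9 | 10
  I3 | 3 | 4 | 5 | 6
  I4 | 4 | 11 | 13 | 14   RAW R4: wait I2 write@10
  I5 | 7 | 8 | 9 | 10   WAW R3: wait I3 write@6
  I6 | 15 | 16 | 18 | 19   struct: ADD busy until I4 writes@14
  I7 | 20 | 21 | 23 | 24   struct: ADD busy until I6 writes@19

I5 = (7, 8, 9, 10)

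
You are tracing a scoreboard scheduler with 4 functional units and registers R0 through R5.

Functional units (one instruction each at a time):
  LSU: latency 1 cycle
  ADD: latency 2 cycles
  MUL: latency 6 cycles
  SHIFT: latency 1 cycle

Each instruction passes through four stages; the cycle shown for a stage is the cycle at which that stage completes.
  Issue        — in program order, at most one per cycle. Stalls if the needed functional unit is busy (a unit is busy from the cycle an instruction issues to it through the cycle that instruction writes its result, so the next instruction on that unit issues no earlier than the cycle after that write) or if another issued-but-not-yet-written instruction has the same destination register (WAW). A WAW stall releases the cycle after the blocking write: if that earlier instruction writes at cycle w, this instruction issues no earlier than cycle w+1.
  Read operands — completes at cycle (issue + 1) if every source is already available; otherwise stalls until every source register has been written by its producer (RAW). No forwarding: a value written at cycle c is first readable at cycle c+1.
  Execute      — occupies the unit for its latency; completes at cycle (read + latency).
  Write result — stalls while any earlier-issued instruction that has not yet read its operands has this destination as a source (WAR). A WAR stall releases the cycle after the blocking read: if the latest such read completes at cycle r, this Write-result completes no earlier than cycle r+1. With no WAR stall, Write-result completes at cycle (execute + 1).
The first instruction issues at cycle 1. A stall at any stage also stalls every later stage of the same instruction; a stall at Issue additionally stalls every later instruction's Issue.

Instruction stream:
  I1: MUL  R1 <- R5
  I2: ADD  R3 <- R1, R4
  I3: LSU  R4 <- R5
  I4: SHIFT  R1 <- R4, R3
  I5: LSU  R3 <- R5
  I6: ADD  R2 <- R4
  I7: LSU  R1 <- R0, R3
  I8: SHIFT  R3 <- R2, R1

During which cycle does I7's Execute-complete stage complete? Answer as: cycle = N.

cycle = 20

[I1] 1/2/8/9
[I2] 2/10/12/13  (RAW R1: wait I1 write@9)
[I3] 3/4/5/11  (WAR R4: wait I2 read@10)
[I4] 10/14/15/16  (WAW R1: wait I1 write@9; RAW R3: wait I2 write@13)
[I5] 14/15/16/17  (WAW R3: wait I2 write@13)
[I6] 15/16/18/19
[I7] 18/19/20/21  (struct: LSU busy until I5 writes@17)
[I8] 19/22/23/24  (RAW R1: wait I7 write@21)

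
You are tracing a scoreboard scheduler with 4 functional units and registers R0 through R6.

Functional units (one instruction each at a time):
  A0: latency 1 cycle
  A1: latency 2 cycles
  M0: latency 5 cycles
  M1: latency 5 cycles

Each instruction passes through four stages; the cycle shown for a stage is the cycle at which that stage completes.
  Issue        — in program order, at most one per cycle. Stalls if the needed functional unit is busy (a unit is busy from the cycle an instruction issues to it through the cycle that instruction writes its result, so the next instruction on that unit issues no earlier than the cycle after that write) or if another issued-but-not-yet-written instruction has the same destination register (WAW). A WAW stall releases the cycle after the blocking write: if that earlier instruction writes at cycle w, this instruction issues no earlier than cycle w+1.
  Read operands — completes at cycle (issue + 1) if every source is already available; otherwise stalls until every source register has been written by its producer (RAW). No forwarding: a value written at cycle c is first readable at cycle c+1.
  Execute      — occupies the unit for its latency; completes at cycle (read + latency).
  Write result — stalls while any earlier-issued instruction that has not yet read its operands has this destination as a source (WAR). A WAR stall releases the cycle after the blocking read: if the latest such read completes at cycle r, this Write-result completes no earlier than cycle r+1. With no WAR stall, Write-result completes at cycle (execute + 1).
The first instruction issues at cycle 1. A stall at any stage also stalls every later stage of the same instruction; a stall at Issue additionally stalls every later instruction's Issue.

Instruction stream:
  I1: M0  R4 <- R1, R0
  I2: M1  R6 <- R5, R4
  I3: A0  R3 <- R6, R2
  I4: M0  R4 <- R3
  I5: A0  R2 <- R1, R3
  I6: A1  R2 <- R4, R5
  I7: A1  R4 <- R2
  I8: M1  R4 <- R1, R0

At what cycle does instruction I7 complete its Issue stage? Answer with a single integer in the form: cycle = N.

c1: issue I1 (M0)
c2: I1 read-ops | issue I2 (M1)
c3: issue I3 (A0)
c7: I1 finished on M0
c8: I1→R4
c9: I2 read-ops | issue I4 (M0)
c14: I2 finished on M1
c15: I2→R6
c16: I3 read-ops
c17: I3 finished on A0
c18: I3→R3
c19: I4 read-ops | issue I5 (A0)
c20: I5 read-ops
c21: I5 finished on A0
c22: I5→R2
c23: issue I6 (A1)
c24: I4 finished on M0
c25: I4→R4
c26: I6 read-ops
c28: I6 finished on A1
c29: I6→R2
c30: issue I7 (A1)
c31: I7 read-ops
c33: I7 finished on A1
c34: I7→R4
c35: issue I8 (M1)
c36: I8 read-ops
c41: I8 finished on M1
c42: I8→R4

cycle = 30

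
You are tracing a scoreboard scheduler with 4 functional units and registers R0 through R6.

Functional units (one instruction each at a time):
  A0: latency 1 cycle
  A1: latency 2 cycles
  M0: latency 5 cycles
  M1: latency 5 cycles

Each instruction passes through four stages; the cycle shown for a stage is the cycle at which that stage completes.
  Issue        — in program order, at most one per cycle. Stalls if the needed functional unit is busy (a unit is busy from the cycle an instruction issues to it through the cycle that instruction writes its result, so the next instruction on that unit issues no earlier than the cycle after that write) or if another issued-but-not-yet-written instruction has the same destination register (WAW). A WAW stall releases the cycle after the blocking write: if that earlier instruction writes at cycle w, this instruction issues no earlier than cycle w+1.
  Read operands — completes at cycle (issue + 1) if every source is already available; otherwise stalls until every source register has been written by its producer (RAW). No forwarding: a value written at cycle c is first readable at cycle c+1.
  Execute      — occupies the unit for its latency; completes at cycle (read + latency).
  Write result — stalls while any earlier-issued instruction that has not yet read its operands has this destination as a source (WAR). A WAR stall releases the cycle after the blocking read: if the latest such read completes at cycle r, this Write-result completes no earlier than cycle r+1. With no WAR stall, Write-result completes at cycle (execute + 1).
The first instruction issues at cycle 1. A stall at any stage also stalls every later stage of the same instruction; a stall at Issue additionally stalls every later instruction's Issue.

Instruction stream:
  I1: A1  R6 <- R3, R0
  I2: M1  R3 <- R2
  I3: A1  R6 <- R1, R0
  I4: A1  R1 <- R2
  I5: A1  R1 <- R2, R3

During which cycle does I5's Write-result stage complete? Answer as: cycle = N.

t=1  I1→A1
t=2  I1 RO, I2→M1
t=3  I2 RO
t=4  I1 EX
t=5  I1 WR R6
t=6  I3→A1
t=7  I3 RO
t=8  I2 EX
t=9  I2 WR R3, I3 EX
t=10  I3 WR R6
t=11  I4→A1
t=12  I4 RO
t=14  I4 EX
t=15  I4 WR R1
t=16  I5→A1
t=17  I5 RO
t=19  I5 EX
t=20  I5 WR R1

cycle = 20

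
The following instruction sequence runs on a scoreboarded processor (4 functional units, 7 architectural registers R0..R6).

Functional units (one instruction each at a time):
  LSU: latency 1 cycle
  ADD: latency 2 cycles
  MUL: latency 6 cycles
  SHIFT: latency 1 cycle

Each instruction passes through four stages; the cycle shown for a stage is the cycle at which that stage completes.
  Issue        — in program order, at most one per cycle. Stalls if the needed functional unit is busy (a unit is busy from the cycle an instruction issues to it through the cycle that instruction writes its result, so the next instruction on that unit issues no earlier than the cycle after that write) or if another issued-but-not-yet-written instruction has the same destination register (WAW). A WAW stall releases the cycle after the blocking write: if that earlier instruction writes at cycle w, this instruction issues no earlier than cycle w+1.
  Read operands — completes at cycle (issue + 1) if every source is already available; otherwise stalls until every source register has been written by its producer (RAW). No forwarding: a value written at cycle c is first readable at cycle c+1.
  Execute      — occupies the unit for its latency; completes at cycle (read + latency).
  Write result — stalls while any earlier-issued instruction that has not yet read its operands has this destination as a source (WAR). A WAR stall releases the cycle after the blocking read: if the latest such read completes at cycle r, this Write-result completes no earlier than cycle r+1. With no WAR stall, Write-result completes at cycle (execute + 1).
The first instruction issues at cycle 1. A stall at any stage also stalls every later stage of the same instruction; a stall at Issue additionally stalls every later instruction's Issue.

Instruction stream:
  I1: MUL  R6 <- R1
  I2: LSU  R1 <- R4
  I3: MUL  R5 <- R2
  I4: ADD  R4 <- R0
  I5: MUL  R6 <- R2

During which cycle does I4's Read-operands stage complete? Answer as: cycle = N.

[I1] 1/2/8/9
[I2] 2/3/4/5
[I3] 10/11/17/18  (struct: MUL busy until I1 writes@9)
[I4] 11/12/14/15
[I5] 19/20/26/27  (struct: MUL busy until I3 writes@18)

cycle = 12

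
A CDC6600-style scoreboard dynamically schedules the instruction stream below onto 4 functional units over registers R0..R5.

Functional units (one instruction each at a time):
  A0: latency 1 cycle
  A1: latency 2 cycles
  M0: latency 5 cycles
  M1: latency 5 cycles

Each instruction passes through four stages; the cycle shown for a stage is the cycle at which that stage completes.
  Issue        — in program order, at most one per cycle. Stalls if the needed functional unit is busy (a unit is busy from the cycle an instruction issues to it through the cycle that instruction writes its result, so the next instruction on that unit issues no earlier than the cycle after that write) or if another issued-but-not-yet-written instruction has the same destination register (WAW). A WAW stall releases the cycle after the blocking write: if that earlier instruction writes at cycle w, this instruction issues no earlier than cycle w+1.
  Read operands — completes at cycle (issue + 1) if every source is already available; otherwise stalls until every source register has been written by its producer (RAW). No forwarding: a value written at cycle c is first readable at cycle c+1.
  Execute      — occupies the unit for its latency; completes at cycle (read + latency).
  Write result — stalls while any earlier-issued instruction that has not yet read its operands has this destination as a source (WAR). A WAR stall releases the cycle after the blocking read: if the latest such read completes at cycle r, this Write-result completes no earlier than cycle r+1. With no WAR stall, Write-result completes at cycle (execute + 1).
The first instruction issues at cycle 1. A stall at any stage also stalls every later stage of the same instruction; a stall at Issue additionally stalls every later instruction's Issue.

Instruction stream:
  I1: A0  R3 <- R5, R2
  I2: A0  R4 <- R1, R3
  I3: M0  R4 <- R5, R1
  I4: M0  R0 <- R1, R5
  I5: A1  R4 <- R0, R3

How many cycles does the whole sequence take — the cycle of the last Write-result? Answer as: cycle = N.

cycle = 28

c1: I1 issues→A0
c2: I1 reads
c3: I1 exec-done
c4: I1 writes R3
c5: I2 issues→A0
c6: I2 reads
c7: I2 exec-done
c8: I2 writes R4
c9: I3 issues→M0
c10: I3 reads
c15: I3 exec-done
c16: I3 writes R4
c17: I4 issues→M0
c18: I4 reads, I5 issues→A1
c23: I4 exec-done
c24: I4 writes R0
c25: I5 reads
c27: I5 exec-done
c28: I5 writes R4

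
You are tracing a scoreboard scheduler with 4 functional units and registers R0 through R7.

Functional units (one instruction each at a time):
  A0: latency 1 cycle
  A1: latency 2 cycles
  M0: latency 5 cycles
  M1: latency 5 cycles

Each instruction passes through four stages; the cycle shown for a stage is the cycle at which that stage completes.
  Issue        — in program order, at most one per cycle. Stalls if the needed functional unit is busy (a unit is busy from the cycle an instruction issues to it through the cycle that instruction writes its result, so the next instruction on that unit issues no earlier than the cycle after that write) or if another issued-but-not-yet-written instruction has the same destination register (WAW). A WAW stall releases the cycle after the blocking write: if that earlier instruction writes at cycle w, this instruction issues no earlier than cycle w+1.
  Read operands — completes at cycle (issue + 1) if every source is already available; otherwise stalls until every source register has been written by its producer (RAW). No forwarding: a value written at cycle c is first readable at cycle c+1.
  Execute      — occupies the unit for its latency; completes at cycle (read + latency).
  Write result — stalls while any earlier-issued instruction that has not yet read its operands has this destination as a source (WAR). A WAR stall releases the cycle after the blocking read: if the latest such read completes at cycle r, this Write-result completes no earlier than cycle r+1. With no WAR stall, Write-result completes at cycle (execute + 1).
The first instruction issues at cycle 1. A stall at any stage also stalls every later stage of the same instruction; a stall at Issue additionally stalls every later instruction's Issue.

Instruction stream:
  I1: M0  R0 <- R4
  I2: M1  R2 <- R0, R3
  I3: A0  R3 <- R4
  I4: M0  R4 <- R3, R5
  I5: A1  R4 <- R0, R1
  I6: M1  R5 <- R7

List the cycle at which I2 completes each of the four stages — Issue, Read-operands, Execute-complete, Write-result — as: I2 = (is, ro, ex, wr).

[I1] 1/2/7/8
[I2] 2/9/14/15  (RAW R0: wait I1 write@8)
[I3] 3/4/5/10  (WAR R3: wait I2 read@9)
[I4] 9/11/16/17  (struct: M0 busy until I1 writes@8; RAW R3: wait I3 write@10)
[I5] 18/19/21/22  (WAW R4: wait I4 write@17)
[I6] 19/20/25/26

I2 = (2, 9, 14, 15)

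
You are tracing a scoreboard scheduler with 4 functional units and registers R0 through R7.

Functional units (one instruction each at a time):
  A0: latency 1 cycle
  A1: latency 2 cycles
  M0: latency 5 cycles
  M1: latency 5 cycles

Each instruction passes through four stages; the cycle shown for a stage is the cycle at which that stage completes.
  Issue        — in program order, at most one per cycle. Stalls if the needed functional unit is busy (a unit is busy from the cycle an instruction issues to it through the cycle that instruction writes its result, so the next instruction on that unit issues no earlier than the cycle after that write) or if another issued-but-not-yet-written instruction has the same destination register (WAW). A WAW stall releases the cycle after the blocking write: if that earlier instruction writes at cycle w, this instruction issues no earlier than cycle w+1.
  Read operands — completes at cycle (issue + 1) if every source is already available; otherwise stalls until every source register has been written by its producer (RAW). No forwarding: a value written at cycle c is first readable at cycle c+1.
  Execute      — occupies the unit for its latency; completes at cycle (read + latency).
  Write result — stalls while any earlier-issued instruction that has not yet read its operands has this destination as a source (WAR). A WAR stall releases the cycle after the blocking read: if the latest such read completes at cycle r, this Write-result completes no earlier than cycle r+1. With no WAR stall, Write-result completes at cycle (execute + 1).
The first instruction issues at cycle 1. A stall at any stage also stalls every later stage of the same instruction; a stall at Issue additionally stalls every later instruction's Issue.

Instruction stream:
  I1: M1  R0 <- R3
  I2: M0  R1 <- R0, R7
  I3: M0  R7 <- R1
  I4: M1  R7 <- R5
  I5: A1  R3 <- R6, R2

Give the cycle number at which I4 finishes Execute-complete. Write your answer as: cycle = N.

cycle = 30

I1  is:1  ro:2  ex:7  wr:8
I2  is:2  ro:9  ex:14  wr:15  — RAW R0: wait I1 write@8
I3  is:16  ro:17  ex:22  wr:23  — struct: M0 busy until I2 writes@15
I4  is:24  ro:25  ex:30  wr:31  — WAW R7: wait I3 write@23
I5  is:25  ro:26  ex:28  wr:29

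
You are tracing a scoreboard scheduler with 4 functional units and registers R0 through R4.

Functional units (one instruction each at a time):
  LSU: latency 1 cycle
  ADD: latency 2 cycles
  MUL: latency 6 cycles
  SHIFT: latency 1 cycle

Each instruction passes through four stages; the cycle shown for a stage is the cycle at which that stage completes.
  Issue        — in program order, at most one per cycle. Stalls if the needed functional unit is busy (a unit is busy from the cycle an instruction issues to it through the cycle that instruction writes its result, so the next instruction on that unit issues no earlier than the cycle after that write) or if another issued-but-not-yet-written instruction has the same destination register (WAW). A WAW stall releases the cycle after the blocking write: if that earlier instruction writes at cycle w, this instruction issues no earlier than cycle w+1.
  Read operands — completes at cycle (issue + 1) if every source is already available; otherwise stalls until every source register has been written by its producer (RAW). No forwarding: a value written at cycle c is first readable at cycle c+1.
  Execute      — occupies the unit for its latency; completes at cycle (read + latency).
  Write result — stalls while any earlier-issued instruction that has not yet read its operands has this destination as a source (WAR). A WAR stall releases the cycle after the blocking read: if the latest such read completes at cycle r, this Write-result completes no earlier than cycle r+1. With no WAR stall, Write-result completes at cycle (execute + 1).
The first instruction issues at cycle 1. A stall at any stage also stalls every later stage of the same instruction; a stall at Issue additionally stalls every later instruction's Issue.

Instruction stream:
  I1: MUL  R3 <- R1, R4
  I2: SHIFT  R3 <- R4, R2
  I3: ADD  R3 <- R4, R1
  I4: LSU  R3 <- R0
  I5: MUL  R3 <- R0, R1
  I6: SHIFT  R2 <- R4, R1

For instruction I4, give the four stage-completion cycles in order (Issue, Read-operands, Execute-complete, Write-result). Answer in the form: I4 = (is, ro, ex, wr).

I4 = (19, 20, 21, 22)

[1] I1 issues→MUL
[2] I1 reads
[8] I1 exec-done
[9] I1 writes R3
[10] I2 issues→SHIFT
[11] I2 reads
[12] I2 exec-done
[13] I2 writes R3
[14] I3 issues→ADD
[15] I3 reads
[17] I3 exec-done
[18] I3 writes R3
[19] I4 issues→LSU
[20] I4 reads
[21] I4 exec-done
[22] I4 writes R3
[23] I5 issues→MUL
[24] I5 reads; I6 issues→SHIFT
[25] I6 reads
[26] I6 exec-done
[27] I6 writes R2
[30] I5 exec-done
[31] I5 writes R3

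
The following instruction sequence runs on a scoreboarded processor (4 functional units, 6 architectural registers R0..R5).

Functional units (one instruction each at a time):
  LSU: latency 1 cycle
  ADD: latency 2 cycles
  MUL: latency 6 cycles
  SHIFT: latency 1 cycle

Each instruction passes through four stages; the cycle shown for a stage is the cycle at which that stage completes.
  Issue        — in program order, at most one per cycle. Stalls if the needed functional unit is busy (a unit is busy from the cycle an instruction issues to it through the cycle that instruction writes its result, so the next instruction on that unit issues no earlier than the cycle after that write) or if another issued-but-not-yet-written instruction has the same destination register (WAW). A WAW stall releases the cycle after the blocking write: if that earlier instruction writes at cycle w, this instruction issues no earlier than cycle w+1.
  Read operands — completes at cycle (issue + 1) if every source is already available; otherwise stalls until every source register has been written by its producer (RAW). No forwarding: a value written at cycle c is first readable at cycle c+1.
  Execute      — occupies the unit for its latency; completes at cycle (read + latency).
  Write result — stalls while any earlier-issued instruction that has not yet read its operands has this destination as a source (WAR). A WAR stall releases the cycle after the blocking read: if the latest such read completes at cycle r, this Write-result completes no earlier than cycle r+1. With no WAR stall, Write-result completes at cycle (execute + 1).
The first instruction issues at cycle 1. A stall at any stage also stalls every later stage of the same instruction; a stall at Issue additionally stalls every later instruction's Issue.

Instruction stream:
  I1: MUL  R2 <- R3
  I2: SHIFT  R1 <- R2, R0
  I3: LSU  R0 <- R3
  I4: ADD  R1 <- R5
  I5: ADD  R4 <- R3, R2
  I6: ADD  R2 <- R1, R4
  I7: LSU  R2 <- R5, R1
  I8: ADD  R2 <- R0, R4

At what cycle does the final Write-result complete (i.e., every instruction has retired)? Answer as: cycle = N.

I1 -> (1, 2, 8, 9)
I2 -> (2, 10, 11, 12)  // RAW R2: wait I1 write@9
I3 -> (3, 4, 5, 11)  // WAR R0: wait I2 read@10
I4 -> (13, 14, 16, 17)  // WAW R1: wait I2 write@12
I5 -> (18, 19, 21, 22)  // struct: ADD busy until I4 writes@17
I6 -> (23, 24, 26, 27)  // struct: ADD busy until I5 writes@22
I7 -> (28, 29, 30, 31)  // WAW R2: wait I6 write@27
I8 -> (32, 33, 35, 36)  // WAW R2: wait I7 write@31

cycle = 36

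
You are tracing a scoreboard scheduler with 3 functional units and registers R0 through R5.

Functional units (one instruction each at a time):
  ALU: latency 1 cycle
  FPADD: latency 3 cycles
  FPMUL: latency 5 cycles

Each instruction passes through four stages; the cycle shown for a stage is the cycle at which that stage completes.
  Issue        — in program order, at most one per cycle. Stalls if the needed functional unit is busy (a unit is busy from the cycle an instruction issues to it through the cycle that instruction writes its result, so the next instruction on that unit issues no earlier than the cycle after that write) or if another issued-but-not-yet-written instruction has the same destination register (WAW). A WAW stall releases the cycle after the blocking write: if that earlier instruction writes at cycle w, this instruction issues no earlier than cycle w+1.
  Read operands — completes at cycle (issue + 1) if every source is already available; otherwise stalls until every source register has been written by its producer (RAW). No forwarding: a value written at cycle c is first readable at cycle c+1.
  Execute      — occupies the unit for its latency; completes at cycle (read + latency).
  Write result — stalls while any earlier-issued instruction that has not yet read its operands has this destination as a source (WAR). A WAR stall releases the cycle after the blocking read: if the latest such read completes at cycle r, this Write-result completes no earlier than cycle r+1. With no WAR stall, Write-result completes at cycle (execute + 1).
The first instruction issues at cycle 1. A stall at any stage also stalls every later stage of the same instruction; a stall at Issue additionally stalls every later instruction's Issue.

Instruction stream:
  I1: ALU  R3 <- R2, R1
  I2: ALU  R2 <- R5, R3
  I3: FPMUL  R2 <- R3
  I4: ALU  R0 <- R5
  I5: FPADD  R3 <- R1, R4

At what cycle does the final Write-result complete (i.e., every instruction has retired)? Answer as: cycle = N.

cycle = 16

[I1] 1/2/3/4
[I2] 5/6/7/8  (struct: ALU busy until I1 writes@4)
[I3] 9/10/15/16  (WAW R2: wait I2 write@8)
[I4] 10/11/12/13
[I5] 11/12/15/16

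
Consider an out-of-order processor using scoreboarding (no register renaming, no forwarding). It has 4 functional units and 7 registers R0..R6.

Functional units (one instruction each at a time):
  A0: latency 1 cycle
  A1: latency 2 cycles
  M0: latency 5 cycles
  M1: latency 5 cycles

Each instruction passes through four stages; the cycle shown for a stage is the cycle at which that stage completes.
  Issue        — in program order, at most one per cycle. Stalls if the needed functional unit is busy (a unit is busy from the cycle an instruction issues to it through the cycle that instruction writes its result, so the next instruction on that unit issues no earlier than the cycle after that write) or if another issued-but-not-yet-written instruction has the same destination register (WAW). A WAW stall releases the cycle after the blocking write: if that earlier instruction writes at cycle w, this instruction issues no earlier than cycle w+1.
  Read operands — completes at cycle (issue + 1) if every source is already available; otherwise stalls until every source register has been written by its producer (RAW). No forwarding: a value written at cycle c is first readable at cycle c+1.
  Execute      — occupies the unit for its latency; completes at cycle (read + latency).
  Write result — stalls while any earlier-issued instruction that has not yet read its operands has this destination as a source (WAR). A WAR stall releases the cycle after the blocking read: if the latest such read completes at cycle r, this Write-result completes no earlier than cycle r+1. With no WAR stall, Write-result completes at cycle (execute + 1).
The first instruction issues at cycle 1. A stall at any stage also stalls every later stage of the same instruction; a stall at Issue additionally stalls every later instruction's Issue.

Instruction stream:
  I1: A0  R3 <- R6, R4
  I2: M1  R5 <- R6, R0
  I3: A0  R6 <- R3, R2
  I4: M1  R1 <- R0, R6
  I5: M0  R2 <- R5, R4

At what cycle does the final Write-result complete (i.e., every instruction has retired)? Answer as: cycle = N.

cycle = 18

  I1 | 1 | 2 | 3 | 4
  I2 | 2 | 3 | 8 | 9
  I3 | 5 | 6 | 7 | 8   struct: A0 busy until I1 writes@4
  I4 | 10 | 11 | 16 | 17   struct: M1 busy until I2 writes@9
  I5 | 11 | 12 | 17 | 18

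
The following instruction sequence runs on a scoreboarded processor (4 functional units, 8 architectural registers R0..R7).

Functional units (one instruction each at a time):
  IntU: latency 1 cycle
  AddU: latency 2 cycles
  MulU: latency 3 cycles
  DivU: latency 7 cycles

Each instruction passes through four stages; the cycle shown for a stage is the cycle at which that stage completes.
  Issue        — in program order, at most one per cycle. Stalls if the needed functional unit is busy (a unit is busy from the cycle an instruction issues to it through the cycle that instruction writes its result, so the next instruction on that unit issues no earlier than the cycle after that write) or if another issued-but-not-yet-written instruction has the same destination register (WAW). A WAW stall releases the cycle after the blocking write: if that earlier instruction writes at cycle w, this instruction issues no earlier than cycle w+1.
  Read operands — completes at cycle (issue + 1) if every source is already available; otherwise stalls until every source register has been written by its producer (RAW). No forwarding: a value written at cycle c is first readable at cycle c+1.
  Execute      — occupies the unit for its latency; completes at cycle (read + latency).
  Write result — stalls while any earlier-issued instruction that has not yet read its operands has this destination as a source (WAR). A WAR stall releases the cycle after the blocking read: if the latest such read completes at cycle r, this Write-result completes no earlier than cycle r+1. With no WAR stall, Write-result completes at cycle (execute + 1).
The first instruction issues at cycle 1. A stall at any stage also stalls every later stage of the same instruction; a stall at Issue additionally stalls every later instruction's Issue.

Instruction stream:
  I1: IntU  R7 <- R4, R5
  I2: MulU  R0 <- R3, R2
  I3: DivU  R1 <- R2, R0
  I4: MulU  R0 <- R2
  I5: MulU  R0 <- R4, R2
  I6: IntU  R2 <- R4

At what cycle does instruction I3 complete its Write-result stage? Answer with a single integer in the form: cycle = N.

cycle = 16

1) issue 1, read 2, done 3, write 4
2) issue 2, read 3, done 6, write 7
3) issue 3, read 8, done 15, write 16  <RAW R0: wait I2 write@7>
4) issue 8, read 9, done 12, write 13  <struct: MulU busy until I2 writes@7>
5) issue 14, read 15, done 18, write 19  <struct: MulU busy until I4 writes@13>
6) issue 15, read 16, done 17, write 18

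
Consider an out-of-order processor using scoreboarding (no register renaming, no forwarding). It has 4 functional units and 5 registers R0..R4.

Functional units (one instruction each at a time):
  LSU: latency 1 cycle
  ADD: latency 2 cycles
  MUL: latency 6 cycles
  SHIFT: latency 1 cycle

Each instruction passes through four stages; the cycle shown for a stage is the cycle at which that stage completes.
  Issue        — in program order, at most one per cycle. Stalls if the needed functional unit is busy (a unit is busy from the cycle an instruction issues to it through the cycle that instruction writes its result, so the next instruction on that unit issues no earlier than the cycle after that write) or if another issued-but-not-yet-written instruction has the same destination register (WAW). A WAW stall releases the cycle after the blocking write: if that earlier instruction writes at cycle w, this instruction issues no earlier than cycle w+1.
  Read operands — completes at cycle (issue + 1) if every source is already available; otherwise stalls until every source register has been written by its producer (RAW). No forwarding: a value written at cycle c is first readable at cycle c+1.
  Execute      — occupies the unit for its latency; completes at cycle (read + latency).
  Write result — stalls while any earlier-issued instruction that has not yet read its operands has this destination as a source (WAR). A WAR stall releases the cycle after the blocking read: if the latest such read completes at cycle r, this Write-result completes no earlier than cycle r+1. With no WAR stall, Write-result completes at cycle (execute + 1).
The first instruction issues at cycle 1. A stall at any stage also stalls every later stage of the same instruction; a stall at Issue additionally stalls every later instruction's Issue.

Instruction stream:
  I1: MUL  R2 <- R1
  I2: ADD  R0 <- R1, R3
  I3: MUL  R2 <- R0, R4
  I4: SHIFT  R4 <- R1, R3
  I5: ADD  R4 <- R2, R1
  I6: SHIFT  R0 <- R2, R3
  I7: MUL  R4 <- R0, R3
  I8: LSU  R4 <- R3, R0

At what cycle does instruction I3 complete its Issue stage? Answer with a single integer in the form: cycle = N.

[I1] 1/2/8/9
[I2] 2/3/5/6
[I3] 10/11/17/18  (struct: MUL busy until I1 writes@9)
[I4] 11/12/13/14
[I5] 15/19/21/22  (WAW R4: wait I4 write@14; RAW R2: wait I3 write@18)
[I6] 16/19/20/21  (RAW R2: wait I3 write@18)
[I7] 23/24/30/31  (WAW R4: wait I5 write@22)
[I8] 32/33/34/35  (WAW R4: wait I7 write@31)

cycle = 10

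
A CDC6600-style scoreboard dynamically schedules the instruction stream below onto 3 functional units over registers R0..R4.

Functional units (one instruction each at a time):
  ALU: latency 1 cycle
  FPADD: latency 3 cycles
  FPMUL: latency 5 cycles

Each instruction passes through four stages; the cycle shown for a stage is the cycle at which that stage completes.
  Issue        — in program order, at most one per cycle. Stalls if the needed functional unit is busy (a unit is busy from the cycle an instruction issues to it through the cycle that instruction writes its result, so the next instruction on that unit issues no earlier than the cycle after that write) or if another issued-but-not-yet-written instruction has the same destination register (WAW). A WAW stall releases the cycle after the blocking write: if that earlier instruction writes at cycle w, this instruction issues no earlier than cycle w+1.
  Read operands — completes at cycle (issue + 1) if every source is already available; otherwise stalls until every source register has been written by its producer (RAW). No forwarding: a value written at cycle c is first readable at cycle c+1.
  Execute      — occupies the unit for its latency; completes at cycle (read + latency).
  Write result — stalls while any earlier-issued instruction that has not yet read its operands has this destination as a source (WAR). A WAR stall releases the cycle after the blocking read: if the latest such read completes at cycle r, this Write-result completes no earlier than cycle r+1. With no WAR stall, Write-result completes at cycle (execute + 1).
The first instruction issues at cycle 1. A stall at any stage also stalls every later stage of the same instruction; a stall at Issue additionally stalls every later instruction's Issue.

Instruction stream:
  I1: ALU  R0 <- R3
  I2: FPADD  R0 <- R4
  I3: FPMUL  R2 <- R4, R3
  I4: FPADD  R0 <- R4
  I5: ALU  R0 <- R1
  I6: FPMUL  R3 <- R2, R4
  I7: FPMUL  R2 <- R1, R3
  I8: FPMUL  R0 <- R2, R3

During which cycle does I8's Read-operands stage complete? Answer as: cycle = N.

t=1  I1 issues→ALU
t=2  I1 reads
t=3  I1 exec-done
t=4  I1 writes R0
t=5  I2 issues→FPADD
t=6  I2 reads, I3 issues→FPMUL
t=7  I3 reads
t=9  I2 exec-done
t=10  I2 writes R0
t=11  I4 issues→FPADD
t=12  I3 exec-done, I4 reads
t=13  I3 writes R2
t=15  I4 exec-done
t=16  I4 writes R0
t=17  I5 issues→ALU
t=18  I5 reads, I6 issues→FPMUL
t=19  I5 exec-done, I6 reads
t=20  I5 writes R0
t=24  I6 exec-done
t=25  I6 writes R3
t=26  I7 issues→FPMUL
t=27  I7 reads
t=32  I7 exec-done
t=33  I7 writes R2
t=34  I8 issues→FPMUL
t=35  I8 reads
t=40  I8 exec-done
t=41  I8 writes R0

cycle = 35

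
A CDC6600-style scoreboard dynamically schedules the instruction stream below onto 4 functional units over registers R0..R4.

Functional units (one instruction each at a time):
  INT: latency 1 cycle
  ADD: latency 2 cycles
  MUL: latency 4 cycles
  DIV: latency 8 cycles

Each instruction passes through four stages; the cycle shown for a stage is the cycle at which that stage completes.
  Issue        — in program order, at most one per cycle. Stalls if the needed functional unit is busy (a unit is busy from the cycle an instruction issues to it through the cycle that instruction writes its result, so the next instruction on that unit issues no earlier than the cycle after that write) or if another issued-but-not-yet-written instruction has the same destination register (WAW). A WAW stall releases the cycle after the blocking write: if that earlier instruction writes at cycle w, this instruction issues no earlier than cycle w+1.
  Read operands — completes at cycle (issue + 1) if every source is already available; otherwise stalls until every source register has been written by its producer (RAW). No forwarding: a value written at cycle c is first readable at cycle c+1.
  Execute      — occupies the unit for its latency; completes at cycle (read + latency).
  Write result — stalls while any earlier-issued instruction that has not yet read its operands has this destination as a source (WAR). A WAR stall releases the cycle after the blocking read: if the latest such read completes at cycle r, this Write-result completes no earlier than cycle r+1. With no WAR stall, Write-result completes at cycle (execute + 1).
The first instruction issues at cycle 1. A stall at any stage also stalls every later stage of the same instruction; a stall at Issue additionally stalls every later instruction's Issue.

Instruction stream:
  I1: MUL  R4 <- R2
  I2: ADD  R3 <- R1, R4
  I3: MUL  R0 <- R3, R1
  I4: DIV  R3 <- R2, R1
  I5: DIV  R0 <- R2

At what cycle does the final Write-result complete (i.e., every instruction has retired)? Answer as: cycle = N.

[I1] 1/2/6/7
[I2] 2/8/10/11  (RAW R4: wait I1 write@7)
[I3] 8/12/16/17  (struct: MUL busy until I1 writes@7; RAW R3: wait I2 write@11)
[I4] 12/13/21/22  (WAW R3: wait I2 write@11)
[I5] 23/24/32/33  (struct: DIV busy until I4 writes@22)

cycle = 33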